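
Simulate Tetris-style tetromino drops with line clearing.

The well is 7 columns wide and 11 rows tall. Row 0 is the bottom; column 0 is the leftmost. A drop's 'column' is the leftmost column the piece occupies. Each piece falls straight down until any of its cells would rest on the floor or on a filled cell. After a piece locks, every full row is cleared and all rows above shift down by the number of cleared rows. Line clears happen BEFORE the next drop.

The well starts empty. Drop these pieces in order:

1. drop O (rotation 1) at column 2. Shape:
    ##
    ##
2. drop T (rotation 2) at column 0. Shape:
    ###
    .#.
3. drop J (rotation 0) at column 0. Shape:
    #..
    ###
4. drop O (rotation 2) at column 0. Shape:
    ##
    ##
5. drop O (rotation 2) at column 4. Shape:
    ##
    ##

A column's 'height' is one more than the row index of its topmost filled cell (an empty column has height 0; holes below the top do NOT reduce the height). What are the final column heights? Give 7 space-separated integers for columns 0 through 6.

Drop 1: O rot1 at col 2 lands with bottom-row=0; cleared 0 line(s) (total 0); column heights now [0 0 2 2 0 0 0], max=2
Drop 2: T rot2 at col 0 lands with bottom-row=1; cleared 0 line(s) (total 0); column heights now [3 3 3 2 0 0 0], max=3
Drop 3: J rot0 at col 0 lands with bottom-row=3; cleared 0 line(s) (total 0); column heights now [5 4 4 2 0 0 0], max=5
Drop 4: O rot2 at col 0 lands with bottom-row=5; cleared 0 line(s) (total 0); column heights now [7 7 4 2 0 0 0], max=7
Drop 5: O rot2 at col 4 lands with bottom-row=0; cleared 0 line(s) (total 0); column heights now [7 7 4 2 2 2 0], max=7

Answer: 7 7 4 2 2 2 0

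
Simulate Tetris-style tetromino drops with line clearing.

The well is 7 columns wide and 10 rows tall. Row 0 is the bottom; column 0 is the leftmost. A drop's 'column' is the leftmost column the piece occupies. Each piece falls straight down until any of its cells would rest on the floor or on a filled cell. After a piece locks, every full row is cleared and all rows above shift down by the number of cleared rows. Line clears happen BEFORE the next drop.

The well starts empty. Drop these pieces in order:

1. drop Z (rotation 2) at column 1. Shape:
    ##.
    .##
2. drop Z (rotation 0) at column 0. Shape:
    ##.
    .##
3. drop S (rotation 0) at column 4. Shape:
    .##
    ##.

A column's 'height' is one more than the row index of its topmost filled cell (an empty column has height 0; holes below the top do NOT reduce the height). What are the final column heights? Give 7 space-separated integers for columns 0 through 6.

Answer: 4 4 3 1 1 2 2

Derivation:
Drop 1: Z rot2 at col 1 lands with bottom-row=0; cleared 0 line(s) (total 0); column heights now [0 2 2 1 0 0 0], max=2
Drop 2: Z rot0 at col 0 lands with bottom-row=2; cleared 0 line(s) (total 0); column heights now [4 4 3 1 0 0 0], max=4
Drop 3: S rot0 at col 4 lands with bottom-row=0; cleared 0 line(s) (total 0); column heights now [4 4 3 1 1 2 2], max=4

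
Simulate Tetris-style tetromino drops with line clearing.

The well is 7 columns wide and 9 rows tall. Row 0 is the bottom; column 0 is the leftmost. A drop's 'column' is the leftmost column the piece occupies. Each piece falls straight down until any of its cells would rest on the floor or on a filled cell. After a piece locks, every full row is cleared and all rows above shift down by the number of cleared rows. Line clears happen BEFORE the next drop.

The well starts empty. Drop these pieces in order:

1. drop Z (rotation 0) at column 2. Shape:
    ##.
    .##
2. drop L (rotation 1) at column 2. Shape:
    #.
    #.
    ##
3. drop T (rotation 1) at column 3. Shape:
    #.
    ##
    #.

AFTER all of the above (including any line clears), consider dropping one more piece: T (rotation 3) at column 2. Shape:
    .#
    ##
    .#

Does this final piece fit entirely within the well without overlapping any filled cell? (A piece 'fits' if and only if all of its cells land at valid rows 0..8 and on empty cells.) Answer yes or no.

Drop 1: Z rot0 at col 2 lands with bottom-row=0; cleared 0 line(s) (total 0); column heights now [0 0 2 2 1 0 0], max=2
Drop 2: L rot1 at col 2 lands with bottom-row=2; cleared 0 line(s) (total 0); column heights now [0 0 5 3 1 0 0], max=5
Drop 3: T rot1 at col 3 lands with bottom-row=3; cleared 0 line(s) (total 0); column heights now [0 0 5 6 5 0 0], max=6
Test piece T rot3 at col 2 (width 2): heights before test = [0 0 5 6 5 0 0]; fits = True

Answer: yes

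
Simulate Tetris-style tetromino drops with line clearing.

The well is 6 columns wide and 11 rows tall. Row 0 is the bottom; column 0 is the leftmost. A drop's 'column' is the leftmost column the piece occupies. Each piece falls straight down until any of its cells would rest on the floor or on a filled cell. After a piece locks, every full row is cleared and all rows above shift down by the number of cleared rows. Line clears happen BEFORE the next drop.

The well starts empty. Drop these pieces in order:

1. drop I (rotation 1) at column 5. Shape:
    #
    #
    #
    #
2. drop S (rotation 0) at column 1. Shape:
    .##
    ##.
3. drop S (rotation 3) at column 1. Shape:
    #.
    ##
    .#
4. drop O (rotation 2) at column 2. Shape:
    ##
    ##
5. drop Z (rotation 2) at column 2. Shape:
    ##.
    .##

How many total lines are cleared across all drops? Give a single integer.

Answer: 0

Derivation:
Drop 1: I rot1 at col 5 lands with bottom-row=0; cleared 0 line(s) (total 0); column heights now [0 0 0 0 0 4], max=4
Drop 2: S rot0 at col 1 lands with bottom-row=0; cleared 0 line(s) (total 0); column heights now [0 1 2 2 0 4], max=4
Drop 3: S rot3 at col 1 lands with bottom-row=2; cleared 0 line(s) (total 0); column heights now [0 5 4 2 0 4], max=5
Drop 4: O rot2 at col 2 lands with bottom-row=4; cleared 0 line(s) (total 0); column heights now [0 5 6 6 0 4], max=6
Drop 5: Z rot2 at col 2 lands with bottom-row=6; cleared 0 line(s) (total 0); column heights now [0 5 8 8 7 4], max=8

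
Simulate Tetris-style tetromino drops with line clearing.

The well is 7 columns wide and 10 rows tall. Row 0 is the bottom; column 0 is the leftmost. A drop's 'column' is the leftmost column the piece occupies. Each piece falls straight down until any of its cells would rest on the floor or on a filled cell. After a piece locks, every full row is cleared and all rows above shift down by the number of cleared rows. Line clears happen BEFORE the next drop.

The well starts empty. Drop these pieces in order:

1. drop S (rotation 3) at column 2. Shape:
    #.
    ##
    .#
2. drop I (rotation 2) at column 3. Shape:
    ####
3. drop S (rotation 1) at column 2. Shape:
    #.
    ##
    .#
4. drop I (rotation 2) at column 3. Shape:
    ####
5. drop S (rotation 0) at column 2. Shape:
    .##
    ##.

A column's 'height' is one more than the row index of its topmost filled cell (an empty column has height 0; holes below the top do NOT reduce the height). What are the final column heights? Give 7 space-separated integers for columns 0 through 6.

Drop 1: S rot3 at col 2 lands with bottom-row=0; cleared 0 line(s) (total 0); column heights now [0 0 3 2 0 0 0], max=3
Drop 2: I rot2 at col 3 lands with bottom-row=2; cleared 0 line(s) (total 0); column heights now [0 0 3 3 3 3 3], max=3
Drop 3: S rot1 at col 2 lands with bottom-row=3; cleared 0 line(s) (total 0); column heights now [0 0 6 5 3 3 3], max=6
Drop 4: I rot2 at col 3 lands with bottom-row=5; cleared 0 line(s) (total 0); column heights now [0 0 6 6 6 6 6], max=6
Drop 5: S rot0 at col 2 lands with bottom-row=6; cleared 0 line(s) (total 0); column heights now [0 0 7 8 8 6 6], max=8

Answer: 0 0 7 8 8 6 6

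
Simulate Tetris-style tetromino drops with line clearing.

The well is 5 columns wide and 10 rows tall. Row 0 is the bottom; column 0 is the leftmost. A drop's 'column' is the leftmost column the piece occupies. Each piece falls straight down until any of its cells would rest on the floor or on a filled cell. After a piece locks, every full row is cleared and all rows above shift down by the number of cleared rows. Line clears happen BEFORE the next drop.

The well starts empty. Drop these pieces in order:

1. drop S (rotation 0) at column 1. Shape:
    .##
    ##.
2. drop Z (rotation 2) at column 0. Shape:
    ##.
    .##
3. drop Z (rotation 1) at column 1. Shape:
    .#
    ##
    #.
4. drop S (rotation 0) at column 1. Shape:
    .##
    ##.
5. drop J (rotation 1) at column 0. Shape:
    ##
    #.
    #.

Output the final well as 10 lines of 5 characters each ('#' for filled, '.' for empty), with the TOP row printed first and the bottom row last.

Drop 1: S rot0 at col 1 lands with bottom-row=0; cleared 0 line(s) (total 0); column heights now [0 1 2 2 0], max=2
Drop 2: Z rot2 at col 0 lands with bottom-row=2; cleared 0 line(s) (total 0); column heights now [4 4 3 2 0], max=4
Drop 3: Z rot1 at col 1 lands with bottom-row=4; cleared 0 line(s) (total 0); column heights now [4 6 7 2 0], max=7
Drop 4: S rot0 at col 1 lands with bottom-row=7; cleared 0 line(s) (total 0); column heights now [4 8 9 9 0], max=9
Drop 5: J rot1 at col 0 lands with bottom-row=6; cleared 0 line(s) (total 0); column heights now [9 9 9 9 0], max=9

Answer: .....
####.
###..
#.#..
.##..
.#...
##...
.##..
..##.
.##..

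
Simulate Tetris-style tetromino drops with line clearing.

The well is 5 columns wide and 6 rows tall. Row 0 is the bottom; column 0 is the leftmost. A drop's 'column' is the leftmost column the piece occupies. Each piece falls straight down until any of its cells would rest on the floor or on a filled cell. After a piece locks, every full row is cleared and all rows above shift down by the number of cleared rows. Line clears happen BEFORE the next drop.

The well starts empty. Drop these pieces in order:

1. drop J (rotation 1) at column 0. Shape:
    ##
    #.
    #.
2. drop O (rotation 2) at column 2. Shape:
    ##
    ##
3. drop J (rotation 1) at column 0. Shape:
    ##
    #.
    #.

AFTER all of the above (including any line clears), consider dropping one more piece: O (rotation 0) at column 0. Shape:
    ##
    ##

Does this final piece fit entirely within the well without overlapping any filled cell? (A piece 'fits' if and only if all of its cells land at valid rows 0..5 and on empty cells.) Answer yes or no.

Answer: no

Derivation:
Drop 1: J rot1 at col 0 lands with bottom-row=0; cleared 0 line(s) (total 0); column heights now [3 3 0 0 0], max=3
Drop 2: O rot2 at col 2 lands with bottom-row=0; cleared 0 line(s) (total 0); column heights now [3 3 2 2 0], max=3
Drop 3: J rot1 at col 0 lands with bottom-row=3; cleared 0 line(s) (total 0); column heights now [6 6 2 2 0], max=6
Test piece O rot0 at col 0 (width 2): heights before test = [6 6 2 2 0]; fits = False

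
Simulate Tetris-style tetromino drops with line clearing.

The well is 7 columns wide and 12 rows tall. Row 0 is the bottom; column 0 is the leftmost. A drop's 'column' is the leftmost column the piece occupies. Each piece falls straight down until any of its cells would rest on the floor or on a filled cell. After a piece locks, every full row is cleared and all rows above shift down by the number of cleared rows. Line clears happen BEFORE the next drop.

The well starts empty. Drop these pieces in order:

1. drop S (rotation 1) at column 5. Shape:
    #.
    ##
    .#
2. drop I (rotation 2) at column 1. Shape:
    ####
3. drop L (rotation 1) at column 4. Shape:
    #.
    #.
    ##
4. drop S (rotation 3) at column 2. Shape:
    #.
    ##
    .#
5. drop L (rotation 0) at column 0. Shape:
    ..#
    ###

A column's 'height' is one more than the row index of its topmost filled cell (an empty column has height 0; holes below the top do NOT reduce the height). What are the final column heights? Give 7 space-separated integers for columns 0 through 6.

Answer: 5 5 6 3 6 4 2

Derivation:
Drop 1: S rot1 at col 5 lands with bottom-row=0; cleared 0 line(s) (total 0); column heights now [0 0 0 0 0 3 2], max=3
Drop 2: I rot2 at col 1 lands with bottom-row=0; cleared 0 line(s) (total 0); column heights now [0 1 1 1 1 3 2], max=3
Drop 3: L rot1 at col 4 lands with bottom-row=3; cleared 0 line(s) (total 0); column heights now [0 1 1 1 6 4 2], max=6
Drop 4: S rot3 at col 2 lands with bottom-row=1; cleared 0 line(s) (total 0); column heights now [0 1 4 3 6 4 2], max=6
Drop 5: L rot0 at col 0 lands with bottom-row=4; cleared 0 line(s) (total 0); column heights now [5 5 6 3 6 4 2], max=6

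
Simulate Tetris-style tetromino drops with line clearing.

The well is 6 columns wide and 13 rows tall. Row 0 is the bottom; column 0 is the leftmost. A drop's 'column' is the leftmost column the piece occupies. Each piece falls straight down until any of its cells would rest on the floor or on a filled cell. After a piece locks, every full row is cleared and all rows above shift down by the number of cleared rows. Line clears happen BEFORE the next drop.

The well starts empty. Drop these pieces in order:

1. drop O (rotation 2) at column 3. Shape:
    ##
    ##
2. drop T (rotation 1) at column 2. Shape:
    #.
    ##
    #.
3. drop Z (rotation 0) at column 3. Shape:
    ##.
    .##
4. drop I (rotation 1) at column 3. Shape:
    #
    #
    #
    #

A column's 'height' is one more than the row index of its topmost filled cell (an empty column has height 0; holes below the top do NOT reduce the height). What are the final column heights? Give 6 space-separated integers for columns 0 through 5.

Answer: 0 0 4 8 4 3

Derivation:
Drop 1: O rot2 at col 3 lands with bottom-row=0; cleared 0 line(s) (total 0); column heights now [0 0 0 2 2 0], max=2
Drop 2: T rot1 at col 2 lands with bottom-row=1; cleared 0 line(s) (total 0); column heights now [0 0 4 3 2 0], max=4
Drop 3: Z rot0 at col 3 lands with bottom-row=2; cleared 0 line(s) (total 0); column heights now [0 0 4 4 4 3], max=4
Drop 4: I rot1 at col 3 lands with bottom-row=4; cleared 0 line(s) (total 0); column heights now [0 0 4 8 4 3], max=8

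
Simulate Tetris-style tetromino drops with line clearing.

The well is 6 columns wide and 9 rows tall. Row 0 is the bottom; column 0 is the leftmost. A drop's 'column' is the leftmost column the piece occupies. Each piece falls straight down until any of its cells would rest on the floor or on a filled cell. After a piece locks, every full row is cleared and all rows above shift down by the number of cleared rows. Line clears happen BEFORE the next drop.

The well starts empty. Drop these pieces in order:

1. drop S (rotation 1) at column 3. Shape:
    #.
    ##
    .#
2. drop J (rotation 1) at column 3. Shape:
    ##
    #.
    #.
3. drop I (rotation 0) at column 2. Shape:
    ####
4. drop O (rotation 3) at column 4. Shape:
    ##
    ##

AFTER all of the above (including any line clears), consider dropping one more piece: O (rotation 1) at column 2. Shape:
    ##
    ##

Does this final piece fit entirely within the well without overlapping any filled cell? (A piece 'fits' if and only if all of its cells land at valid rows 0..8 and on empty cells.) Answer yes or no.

Drop 1: S rot1 at col 3 lands with bottom-row=0; cleared 0 line(s) (total 0); column heights now [0 0 0 3 2 0], max=3
Drop 2: J rot1 at col 3 lands with bottom-row=3; cleared 0 line(s) (total 0); column heights now [0 0 0 6 6 0], max=6
Drop 3: I rot0 at col 2 lands with bottom-row=6; cleared 0 line(s) (total 0); column heights now [0 0 7 7 7 7], max=7
Drop 4: O rot3 at col 4 lands with bottom-row=7; cleared 0 line(s) (total 0); column heights now [0 0 7 7 9 9], max=9
Test piece O rot1 at col 2 (width 2): heights before test = [0 0 7 7 9 9]; fits = True

Answer: yes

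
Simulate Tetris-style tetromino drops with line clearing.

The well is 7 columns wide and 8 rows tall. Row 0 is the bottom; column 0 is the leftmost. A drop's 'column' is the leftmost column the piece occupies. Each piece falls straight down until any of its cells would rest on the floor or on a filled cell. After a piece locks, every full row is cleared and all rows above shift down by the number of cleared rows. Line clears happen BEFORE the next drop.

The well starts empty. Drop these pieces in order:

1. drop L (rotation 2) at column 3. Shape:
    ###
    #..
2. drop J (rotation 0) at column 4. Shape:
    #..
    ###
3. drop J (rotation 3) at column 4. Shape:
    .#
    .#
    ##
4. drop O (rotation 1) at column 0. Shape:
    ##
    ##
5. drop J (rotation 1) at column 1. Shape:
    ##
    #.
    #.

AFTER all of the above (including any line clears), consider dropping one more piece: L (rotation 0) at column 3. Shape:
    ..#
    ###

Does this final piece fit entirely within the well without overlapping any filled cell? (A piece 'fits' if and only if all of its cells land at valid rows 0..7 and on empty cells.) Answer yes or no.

Drop 1: L rot2 at col 3 lands with bottom-row=0; cleared 0 line(s) (total 0); column heights now [0 0 0 2 2 2 0], max=2
Drop 2: J rot0 at col 4 lands with bottom-row=2; cleared 0 line(s) (total 0); column heights now [0 0 0 2 4 3 3], max=4
Drop 3: J rot3 at col 4 lands with bottom-row=4; cleared 0 line(s) (total 0); column heights now [0 0 0 2 5 7 3], max=7
Drop 4: O rot1 at col 0 lands with bottom-row=0; cleared 0 line(s) (total 0); column heights now [2 2 0 2 5 7 3], max=7
Drop 5: J rot1 at col 1 lands with bottom-row=2; cleared 0 line(s) (total 0); column heights now [2 5 5 2 5 7 3], max=7
Test piece L rot0 at col 3 (width 3): heights before test = [2 5 5 2 5 7 3]; fits = False

Answer: no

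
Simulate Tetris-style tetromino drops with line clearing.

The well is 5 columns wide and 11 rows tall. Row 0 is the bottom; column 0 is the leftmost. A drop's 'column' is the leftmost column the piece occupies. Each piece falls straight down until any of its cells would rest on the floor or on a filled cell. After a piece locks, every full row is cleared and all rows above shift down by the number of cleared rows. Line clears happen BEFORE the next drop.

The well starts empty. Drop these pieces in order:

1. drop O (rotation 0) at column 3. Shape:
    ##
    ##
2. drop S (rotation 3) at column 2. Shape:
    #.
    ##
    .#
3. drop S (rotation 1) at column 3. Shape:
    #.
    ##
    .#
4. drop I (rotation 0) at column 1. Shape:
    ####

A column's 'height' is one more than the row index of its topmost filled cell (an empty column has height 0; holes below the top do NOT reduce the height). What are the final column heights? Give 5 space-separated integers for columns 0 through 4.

Answer: 0 7 7 7 7

Derivation:
Drop 1: O rot0 at col 3 lands with bottom-row=0; cleared 0 line(s) (total 0); column heights now [0 0 0 2 2], max=2
Drop 2: S rot3 at col 2 lands with bottom-row=2; cleared 0 line(s) (total 0); column heights now [0 0 5 4 2], max=5
Drop 3: S rot1 at col 3 lands with bottom-row=3; cleared 0 line(s) (total 0); column heights now [0 0 5 6 5], max=6
Drop 4: I rot0 at col 1 lands with bottom-row=6; cleared 0 line(s) (total 0); column heights now [0 7 7 7 7], max=7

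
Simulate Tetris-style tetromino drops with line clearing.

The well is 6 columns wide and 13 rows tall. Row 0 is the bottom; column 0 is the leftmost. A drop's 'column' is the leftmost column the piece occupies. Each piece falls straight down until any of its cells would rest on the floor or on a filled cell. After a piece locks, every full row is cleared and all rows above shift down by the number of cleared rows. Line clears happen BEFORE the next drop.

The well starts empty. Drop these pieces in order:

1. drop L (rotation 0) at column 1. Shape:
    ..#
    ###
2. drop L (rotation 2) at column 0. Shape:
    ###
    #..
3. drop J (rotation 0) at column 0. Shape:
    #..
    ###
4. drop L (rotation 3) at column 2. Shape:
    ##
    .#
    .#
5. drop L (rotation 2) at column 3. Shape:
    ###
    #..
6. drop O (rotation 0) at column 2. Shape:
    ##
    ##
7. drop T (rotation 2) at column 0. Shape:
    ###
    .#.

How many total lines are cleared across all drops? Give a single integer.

Drop 1: L rot0 at col 1 lands with bottom-row=0; cleared 0 line(s) (total 0); column heights now [0 1 1 2 0 0], max=2
Drop 2: L rot2 at col 0 lands with bottom-row=0; cleared 0 line(s) (total 0); column heights now [2 2 2 2 0 0], max=2
Drop 3: J rot0 at col 0 lands with bottom-row=2; cleared 0 line(s) (total 0); column heights now [4 3 3 2 0 0], max=4
Drop 4: L rot3 at col 2 lands with bottom-row=2; cleared 0 line(s) (total 0); column heights now [4 3 5 5 0 0], max=5
Drop 5: L rot2 at col 3 lands with bottom-row=5; cleared 0 line(s) (total 0); column heights now [4 3 5 7 7 7], max=7
Drop 6: O rot0 at col 2 lands with bottom-row=7; cleared 0 line(s) (total 0); column heights now [4 3 9 9 7 7], max=9
Drop 7: T rot2 at col 0 lands with bottom-row=8; cleared 0 line(s) (total 0); column heights now [10 10 10 9 7 7], max=10

Answer: 0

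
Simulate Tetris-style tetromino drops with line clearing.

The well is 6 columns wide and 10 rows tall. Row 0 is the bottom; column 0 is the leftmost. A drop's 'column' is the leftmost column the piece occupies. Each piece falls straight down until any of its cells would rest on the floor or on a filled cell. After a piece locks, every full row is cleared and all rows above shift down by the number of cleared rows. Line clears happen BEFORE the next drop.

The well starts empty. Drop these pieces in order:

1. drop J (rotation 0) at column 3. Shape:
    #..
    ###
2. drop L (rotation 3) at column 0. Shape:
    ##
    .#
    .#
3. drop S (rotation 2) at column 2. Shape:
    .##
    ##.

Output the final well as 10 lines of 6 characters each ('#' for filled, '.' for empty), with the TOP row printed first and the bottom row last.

Drop 1: J rot0 at col 3 lands with bottom-row=0; cleared 0 line(s) (total 0); column heights now [0 0 0 2 1 1], max=2
Drop 2: L rot3 at col 0 lands with bottom-row=0; cleared 0 line(s) (total 0); column heights now [3 3 0 2 1 1], max=3
Drop 3: S rot2 at col 2 lands with bottom-row=2; cleared 0 line(s) (total 0); column heights now [3 3 3 4 4 1], max=4

Answer: ......
......
......
......
......
......
...##.
####..
.#.#..
.#.###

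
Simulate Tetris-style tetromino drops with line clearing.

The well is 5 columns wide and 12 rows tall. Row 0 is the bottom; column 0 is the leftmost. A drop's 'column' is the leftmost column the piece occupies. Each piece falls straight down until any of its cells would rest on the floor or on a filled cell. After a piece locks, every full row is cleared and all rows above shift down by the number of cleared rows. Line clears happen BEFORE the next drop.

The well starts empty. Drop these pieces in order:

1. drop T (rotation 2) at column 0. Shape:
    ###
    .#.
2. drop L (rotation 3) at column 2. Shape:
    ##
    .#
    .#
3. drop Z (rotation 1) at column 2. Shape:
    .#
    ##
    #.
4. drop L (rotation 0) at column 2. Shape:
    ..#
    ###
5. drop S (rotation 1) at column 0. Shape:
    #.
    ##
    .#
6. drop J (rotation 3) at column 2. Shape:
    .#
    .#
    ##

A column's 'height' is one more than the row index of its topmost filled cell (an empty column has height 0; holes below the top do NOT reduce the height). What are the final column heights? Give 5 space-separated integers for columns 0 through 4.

Answer: 5 4 8 10 8

Derivation:
Drop 1: T rot2 at col 0 lands with bottom-row=0; cleared 0 line(s) (total 0); column heights now [2 2 2 0 0], max=2
Drop 2: L rot3 at col 2 lands with bottom-row=0; cleared 0 line(s) (total 0); column heights now [2 2 3 3 0], max=3
Drop 3: Z rot1 at col 2 lands with bottom-row=3; cleared 0 line(s) (total 0); column heights now [2 2 5 6 0], max=6
Drop 4: L rot0 at col 2 lands with bottom-row=6; cleared 0 line(s) (total 0); column heights now [2 2 7 7 8], max=8
Drop 5: S rot1 at col 0 lands with bottom-row=2; cleared 0 line(s) (total 0); column heights now [5 4 7 7 8], max=8
Drop 6: J rot3 at col 2 lands with bottom-row=7; cleared 0 line(s) (total 0); column heights now [5 4 8 10 8], max=10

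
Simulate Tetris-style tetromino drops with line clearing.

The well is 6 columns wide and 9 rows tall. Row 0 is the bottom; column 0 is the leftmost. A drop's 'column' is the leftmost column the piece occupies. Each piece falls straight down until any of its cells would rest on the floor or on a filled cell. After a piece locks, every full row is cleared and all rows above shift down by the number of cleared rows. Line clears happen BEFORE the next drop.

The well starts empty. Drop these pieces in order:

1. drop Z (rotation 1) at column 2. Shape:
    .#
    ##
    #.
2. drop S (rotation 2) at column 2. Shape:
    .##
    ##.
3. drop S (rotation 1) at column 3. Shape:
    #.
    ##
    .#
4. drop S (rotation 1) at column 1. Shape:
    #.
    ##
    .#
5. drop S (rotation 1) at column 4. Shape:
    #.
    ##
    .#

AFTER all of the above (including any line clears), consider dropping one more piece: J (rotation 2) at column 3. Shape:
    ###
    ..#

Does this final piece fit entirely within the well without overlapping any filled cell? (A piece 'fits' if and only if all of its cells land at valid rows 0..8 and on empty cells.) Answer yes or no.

Answer: no

Derivation:
Drop 1: Z rot1 at col 2 lands with bottom-row=0; cleared 0 line(s) (total 0); column heights now [0 0 2 3 0 0], max=3
Drop 2: S rot2 at col 2 lands with bottom-row=3; cleared 0 line(s) (total 0); column heights now [0 0 4 5 5 0], max=5
Drop 3: S rot1 at col 3 lands with bottom-row=5; cleared 0 line(s) (total 0); column heights now [0 0 4 8 7 0], max=8
Drop 4: S rot1 at col 1 lands with bottom-row=4; cleared 0 line(s) (total 0); column heights now [0 7 6 8 7 0], max=8
Drop 5: S rot1 at col 4 lands with bottom-row=6; cleared 0 line(s) (total 0); column heights now [0 7 6 8 9 8], max=9
Test piece J rot2 at col 3 (width 3): heights before test = [0 7 6 8 9 8]; fits = False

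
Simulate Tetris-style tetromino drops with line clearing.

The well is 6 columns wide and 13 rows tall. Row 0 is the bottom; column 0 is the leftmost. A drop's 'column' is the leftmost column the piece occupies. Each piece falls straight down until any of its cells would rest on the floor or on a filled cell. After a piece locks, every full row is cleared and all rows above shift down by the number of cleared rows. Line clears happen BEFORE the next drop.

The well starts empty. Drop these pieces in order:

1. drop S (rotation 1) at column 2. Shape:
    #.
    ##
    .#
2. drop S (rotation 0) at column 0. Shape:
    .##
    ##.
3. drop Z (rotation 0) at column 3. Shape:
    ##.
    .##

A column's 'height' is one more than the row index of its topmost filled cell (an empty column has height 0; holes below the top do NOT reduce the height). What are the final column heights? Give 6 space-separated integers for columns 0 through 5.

Drop 1: S rot1 at col 2 lands with bottom-row=0; cleared 0 line(s) (total 0); column heights now [0 0 3 2 0 0], max=3
Drop 2: S rot0 at col 0 lands with bottom-row=2; cleared 0 line(s) (total 0); column heights now [3 4 4 2 0 0], max=4
Drop 3: Z rot0 at col 3 lands with bottom-row=1; cleared 0 line(s) (total 0); column heights now [3 4 4 3 3 2], max=4

Answer: 3 4 4 3 3 2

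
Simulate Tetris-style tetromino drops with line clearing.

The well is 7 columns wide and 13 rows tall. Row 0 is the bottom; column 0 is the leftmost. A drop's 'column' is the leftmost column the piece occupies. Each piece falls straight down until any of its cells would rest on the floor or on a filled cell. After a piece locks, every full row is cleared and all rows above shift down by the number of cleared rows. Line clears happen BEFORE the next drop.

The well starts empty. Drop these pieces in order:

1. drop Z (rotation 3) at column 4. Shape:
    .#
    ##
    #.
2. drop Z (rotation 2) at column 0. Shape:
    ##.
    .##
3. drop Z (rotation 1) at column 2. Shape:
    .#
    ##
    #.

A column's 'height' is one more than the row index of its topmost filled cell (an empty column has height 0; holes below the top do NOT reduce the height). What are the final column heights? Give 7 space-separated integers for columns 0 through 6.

Drop 1: Z rot3 at col 4 lands with bottom-row=0; cleared 0 line(s) (total 0); column heights now [0 0 0 0 2 3 0], max=3
Drop 2: Z rot2 at col 0 lands with bottom-row=0; cleared 0 line(s) (total 0); column heights now [2 2 1 0 2 3 0], max=3
Drop 3: Z rot1 at col 2 lands with bottom-row=1; cleared 0 line(s) (total 0); column heights now [2 2 3 4 2 3 0], max=4

Answer: 2 2 3 4 2 3 0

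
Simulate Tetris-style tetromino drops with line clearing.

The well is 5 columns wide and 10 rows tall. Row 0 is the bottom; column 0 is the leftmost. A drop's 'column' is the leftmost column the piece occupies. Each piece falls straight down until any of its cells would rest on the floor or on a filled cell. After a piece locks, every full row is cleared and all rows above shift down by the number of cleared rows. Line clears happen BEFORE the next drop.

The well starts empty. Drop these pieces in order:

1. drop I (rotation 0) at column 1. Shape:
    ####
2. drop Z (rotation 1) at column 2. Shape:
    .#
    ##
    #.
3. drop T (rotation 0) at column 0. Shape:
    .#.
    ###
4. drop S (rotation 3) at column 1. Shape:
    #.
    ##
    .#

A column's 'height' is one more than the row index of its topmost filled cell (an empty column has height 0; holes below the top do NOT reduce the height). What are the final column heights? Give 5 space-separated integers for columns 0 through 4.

Answer: 4 7 6 4 1

Derivation:
Drop 1: I rot0 at col 1 lands with bottom-row=0; cleared 0 line(s) (total 0); column heights now [0 1 1 1 1], max=1
Drop 2: Z rot1 at col 2 lands with bottom-row=1; cleared 0 line(s) (total 0); column heights now [0 1 3 4 1], max=4
Drop 3: T rot0 at col 0 lands with bottom-row=3; cleared 0 line(s) (total 0); column heights now [4 5 4 4 1], max=5
Drop 4: S rot3 at col 1 lands with bottom-row=4; cleared 0 line(s) (total 0); column heights now [4 7 6 4 1], max=7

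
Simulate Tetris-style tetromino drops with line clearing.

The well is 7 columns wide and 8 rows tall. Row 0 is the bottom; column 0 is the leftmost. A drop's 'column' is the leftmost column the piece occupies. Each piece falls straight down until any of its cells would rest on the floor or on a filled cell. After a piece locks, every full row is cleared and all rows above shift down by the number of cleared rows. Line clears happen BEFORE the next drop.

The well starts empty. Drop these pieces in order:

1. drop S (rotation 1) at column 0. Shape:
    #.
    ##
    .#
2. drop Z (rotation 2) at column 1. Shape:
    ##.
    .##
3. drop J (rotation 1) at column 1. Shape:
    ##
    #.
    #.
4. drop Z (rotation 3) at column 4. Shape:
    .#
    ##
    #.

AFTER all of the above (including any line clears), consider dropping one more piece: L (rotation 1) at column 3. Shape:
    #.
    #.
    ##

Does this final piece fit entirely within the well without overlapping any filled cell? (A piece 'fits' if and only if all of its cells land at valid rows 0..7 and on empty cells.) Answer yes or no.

Drop 1: S rot1 at col 0 lands with bottom-row=0; cleared 0 line(s) (total 0); column heights now [3 2 0 0 0 0 0], max=3
Drop 2: Z rot2 at col 1 lands with bottom-row=1; cleared 0 line(s) (total 0); column heights now [3 3 3 2 0 0 0], max=3
Drop 3: J rot1 at col 1 lands with bottom-row=3; cleared 0 line(s) (total 0); column heights now [3 6 6 2 0 0 0], max=6
Drop 4: Z rot3 at col 4 lands with bottom-row=0; cleared 0 line(s) (total 0); column heights now [3 6 6 2 2 3 0], max=6
Test piece L rot1 at col 3 (width 2): heights before test = [3 6 6 2 2 3 0]; fits = True

Answer: yes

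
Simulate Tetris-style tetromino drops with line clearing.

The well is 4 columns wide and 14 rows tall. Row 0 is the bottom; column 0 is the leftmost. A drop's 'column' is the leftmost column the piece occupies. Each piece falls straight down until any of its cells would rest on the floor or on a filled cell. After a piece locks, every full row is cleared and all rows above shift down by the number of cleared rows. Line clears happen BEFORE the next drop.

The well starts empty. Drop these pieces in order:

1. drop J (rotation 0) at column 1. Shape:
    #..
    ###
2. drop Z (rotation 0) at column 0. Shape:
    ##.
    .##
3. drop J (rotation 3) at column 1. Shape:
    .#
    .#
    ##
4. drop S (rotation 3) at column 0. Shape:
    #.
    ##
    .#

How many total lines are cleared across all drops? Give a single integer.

Answer: 0

Derivation:
Drop 1: J rot0 at col 1 lands with bottom-row=0; cleared 0 line(s) (total 0); column heights now [0 2 1 1], max=2
Drop 2: Z rot0 at col 0 lands with bottom-row=2; cleared 0 line(s) (total 0); column heights now [4 4 3 1], max=4
Drop 3: J rot3 at col 1 lands with bottom-row=4; cleared 0 line(s) (total 0); column heights now [4 5 7 1], max=7
Drop 4: S rot3 at col 0 lands with bottom-row=5; cleared 0 line(s) (total 0); column heights now [8 7 7 1], max=8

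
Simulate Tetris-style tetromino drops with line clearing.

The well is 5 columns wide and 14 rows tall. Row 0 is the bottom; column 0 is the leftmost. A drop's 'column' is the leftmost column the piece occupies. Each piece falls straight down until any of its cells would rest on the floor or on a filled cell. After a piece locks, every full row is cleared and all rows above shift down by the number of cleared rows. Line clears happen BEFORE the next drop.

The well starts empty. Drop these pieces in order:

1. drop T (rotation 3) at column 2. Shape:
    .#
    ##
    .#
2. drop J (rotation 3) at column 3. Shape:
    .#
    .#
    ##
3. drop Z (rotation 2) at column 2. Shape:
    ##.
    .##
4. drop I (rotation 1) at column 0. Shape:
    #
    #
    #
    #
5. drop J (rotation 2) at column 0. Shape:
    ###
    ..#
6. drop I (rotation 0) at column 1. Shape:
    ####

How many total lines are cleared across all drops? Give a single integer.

Drop 1: T rot3 at col 2 lands with bottom-row=0; cleared 0 line(s) (total 0); column heights now [0 0 2 3 0], max=3
Drop 2: J rot3 at col 3 lands with bottom-row=3; cleared 0 line(s) (total 0); column heights now [0 0 2 4 6], max=6
Drop 3: Z rot2 at col 2 lands with bottom-row=6; cleared 0 line(s) (total 0); column heights now [0 0 8 8 7], max=8
Drop 4: I rot1 at col 0 lands with bottom-row=0; cleared 0 line(s) (total 0); column heights now [4 0 8 8 7], max=8
Drop 5: J rot2 at col 0 lands with bottom-row=8; cleared 0 line(s) (total 0); column heights now [10 10 10 8 7], max=10
Drop 6: I rot0 at col 1 lands with bottom-row=10; cleared 0 line(s) (total 0); column heights now [10 11 11 11 11], max=11

Answer: 0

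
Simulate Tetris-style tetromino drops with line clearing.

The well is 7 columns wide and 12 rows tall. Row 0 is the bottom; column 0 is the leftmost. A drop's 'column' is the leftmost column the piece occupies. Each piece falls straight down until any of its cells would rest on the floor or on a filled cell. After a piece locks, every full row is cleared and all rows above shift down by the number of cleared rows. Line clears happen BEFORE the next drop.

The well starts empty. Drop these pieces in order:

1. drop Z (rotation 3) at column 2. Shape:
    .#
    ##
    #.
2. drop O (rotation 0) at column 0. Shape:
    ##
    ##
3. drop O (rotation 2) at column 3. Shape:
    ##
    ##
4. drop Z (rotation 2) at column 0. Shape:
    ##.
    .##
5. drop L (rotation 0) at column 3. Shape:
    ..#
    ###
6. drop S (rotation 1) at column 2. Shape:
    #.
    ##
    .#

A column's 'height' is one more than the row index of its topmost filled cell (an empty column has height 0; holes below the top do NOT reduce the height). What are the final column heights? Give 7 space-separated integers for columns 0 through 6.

Answer: 4 4 9 8 6 7 0

Derivation:
Drop 1: Z rot3 at col 2 lands with bottom-row=0; cleared 0 line(s) (total 0); column heights now [0 0 2 3 0 0 0], max=3
Drop 2: O rot0 at col 0 lands with bottom-row=0; cleared 0 line(s) (total 0); column heights now [2 2 2 3 0 0 0], max=3
Drop 3: O rot2 at col 3 lands with bottom-row=3; cleared 0 line(s) (total 0); column heights now [2 2 2 5 5 0 0], max=5
Drop 4: Z rot2 at col 0 lands with bottom-row=2; cleared 0 line(s) (total 0); column heights now [4 4 3 5 5 0 0], max=5
Drop 5: L rot0 at col 3 lands with bottom-row=5; cleared 0 line(s) (total 0); column heights now [4 4 3 6 6 7 0], max=7
Drop 6: S rot1 at col 2 lands with bottom-row=6; cleared 0 line(s) (total 0); column heights now [4 4 9 8 6 7 0], max=9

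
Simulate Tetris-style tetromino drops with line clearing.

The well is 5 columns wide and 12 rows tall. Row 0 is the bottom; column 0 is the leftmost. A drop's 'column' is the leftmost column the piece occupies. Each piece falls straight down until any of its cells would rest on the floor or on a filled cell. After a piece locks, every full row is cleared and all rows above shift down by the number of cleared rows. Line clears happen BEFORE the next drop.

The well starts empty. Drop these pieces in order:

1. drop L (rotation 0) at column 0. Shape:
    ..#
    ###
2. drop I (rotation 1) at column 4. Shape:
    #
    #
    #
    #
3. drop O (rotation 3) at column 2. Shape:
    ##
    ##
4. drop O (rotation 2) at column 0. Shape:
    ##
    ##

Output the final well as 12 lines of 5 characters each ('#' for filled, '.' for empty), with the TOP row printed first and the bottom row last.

Answer: .....
.....
.....
.....
.....
.....
.....
.....
.....
..###
###.#
###.#

Derivation:
Drop 1: L rot0 at col 0 lands with bottom-row=0; cleared 0 line(s) (total 0); column heights now [1 1 2 0 0], max=2
Drop 2: I rot1 at col 4 lands with bottom-row=0; cleared 0 line(s) (total 0); column heights now [1 1 2 0 4], max=4
Drop 3: O rot3 at col 2 lands with bottom-row=2; cleared 0 line(s) (total 0); column heights now [1 1 4 4 4], max=4
Drop 4: O rot2 at col 0 lands with bottom-row=1; cleared 1 line(s) (total 1); column heights now [2 2 3 3 3], max=3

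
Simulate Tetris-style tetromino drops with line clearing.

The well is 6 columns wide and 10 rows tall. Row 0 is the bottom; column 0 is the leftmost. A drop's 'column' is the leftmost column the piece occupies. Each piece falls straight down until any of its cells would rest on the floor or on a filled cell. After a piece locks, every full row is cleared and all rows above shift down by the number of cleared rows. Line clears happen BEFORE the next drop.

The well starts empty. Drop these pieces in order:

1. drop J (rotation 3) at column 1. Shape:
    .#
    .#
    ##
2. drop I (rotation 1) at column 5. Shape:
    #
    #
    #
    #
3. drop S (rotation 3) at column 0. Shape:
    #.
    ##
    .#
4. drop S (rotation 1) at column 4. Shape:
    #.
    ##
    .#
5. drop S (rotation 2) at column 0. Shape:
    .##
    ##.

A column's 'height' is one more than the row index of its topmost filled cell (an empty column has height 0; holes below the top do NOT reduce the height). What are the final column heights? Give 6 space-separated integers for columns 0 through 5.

Drop 1: J rot3 at col 1 lands with bottom-row=0; cleared 0 line(s) (total 0); column heights now [0 1 3 0 0 0], max=3
Drop 2: I rot1 at col 5 lands with bottom-row=0; cleared 0 line(s) (total 0); column heights now [0 1 3 0 0 4], max=4
Drop 3: S rot3 at col 0 lands with bottom-row=1; cleared 0 line(s) (total 0); column heights now [4 3 3 0 0 4], max=4
Drop 4: S rot1 at col 4 lands with bottom-row=4; cleared 0 line(s) (total 0); column heights now [4 3 3 0 7 6], max=7
Drop 5: S rot2 at col 0 lands with bottom-row=4; cleared 0 line(s) (total 0); column heights now [5 6 6 0 7 6], max=7

Answer: 5 6 6 0 7 6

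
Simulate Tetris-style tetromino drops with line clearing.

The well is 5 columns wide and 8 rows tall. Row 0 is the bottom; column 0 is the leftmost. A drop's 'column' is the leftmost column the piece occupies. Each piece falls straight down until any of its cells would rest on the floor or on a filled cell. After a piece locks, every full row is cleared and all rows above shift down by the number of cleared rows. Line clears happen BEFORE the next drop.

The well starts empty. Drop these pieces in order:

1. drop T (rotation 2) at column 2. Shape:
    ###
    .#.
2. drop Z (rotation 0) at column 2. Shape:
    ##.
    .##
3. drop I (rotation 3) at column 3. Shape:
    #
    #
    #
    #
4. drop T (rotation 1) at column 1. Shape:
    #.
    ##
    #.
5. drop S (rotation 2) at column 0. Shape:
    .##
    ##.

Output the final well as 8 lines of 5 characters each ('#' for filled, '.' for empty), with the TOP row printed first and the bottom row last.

Answer: .###.
##.#.
.#.#.
.###.
.###.
...##
..###
...#.

Derivation:
Drop 1: T rot2 at col 2 lands with bottom-row=0; cleared 0 line(s) (total 0); column heights now [0 0 2 2 2], max=2
Drop 2: Z rot0 at col 2 lands with bottom-row=2; cleared 0 line(s) (total 0); column heights now [0 0 4 4 3], max=4
Drop 3: I rot3 at col 3 lands with bottom-row=4; cleared 0 line(s) (total 0); column heights now [0 0 4 8 3], max=8
Drop 4: T rot1 at col 1 lands with bottom-row=3; cleared 0 line(s) (total 0); column heights now [0 6 5 8 3], max=8
Drop 5: S rot2 at col 0 lands with bottom-row=6; cleared 0 line(s) (total 0); column heights now [7 8 8 8 3], max=8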